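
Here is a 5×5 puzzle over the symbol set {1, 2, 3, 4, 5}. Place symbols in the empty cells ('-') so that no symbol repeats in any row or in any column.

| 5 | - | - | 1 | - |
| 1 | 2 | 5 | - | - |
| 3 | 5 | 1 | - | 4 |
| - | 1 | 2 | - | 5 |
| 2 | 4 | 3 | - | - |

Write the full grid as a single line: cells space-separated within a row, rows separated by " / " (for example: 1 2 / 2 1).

5 3 4 1 2 / 1 2 5 4 3 / 3 5 1 2 4 / 4 1 2 3 5 / 2 4 3 5 1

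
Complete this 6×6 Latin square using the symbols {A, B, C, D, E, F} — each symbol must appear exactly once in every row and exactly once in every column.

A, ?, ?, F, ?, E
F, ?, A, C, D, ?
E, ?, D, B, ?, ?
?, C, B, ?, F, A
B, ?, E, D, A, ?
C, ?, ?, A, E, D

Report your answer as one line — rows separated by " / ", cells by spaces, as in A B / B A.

Cell (r1,c3): row 1 has {A,E,F}; column 3 has {A,B,D,E} → C.
Cell (r1,c5): row 1 has {A,C,E,F}; column 5 has {A,D,E,F} → B.
Cell (r2,c6): row 2 has {A,C,D,F}; column 6 has {A,D,E} → B.
Cell (r3,c5): row 3 has {B,D,E}; column 5 has {A,B,D,E,F} → C.
Cell (r3,c6): row 3 has {B,C,D,E}; column 6 has {A,B,D,E} → F.
Cell (r4,c1): row 4 has {A,B,C,F}; column 1 has {A,B,C,E,F} → D.
Cell (r4,c4): row 4 has {A,B,C,D,F}; column 4 has {A,B,C,D,F} → E.
Cell (r5,c2): row 5 has {A,B,D,E}; column 2 has {C} → F.
Cell (r5,c6): row 5 has {A,B,D,E,F}; column 6 has {A,B,D,E,F} → C.
Cell (r6,c2): row 6 has {A,C,D,E}; column 2 has {C,F} → B.
Cell (r6,c3): row 6 has {A,B,C,D,E}; column 3 has {A,B,C,D,E} → F.
Cell (r1,c2): row 1 has {A,B,C,E,F}; column 2 has {B,C,F} → D.
Cell (r2,c2): row 2 has {A,B,C,D,F}; column 2 has {B,C,D,F} → E.
Cell (r3,c2): row 3 has {B,C,D,E,F}; column 2 has {B,C,D,E,F} → A.

A D C F B E / F E A C D B / E A D B C F / D C B E F A / B F E D A C / C B F A E D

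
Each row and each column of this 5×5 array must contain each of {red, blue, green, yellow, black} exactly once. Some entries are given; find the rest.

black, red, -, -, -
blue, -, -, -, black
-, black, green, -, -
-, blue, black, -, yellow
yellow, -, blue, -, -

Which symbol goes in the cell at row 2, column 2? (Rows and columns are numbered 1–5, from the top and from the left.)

yellow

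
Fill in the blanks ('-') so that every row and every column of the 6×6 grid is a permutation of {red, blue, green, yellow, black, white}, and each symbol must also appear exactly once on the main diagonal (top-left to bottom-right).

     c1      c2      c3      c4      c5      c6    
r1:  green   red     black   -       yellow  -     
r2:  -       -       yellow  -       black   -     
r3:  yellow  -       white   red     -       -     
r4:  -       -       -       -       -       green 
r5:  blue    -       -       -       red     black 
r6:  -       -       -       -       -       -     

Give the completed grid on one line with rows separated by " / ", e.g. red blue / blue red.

green red black blue yellow white / white blue yellow green black red / yellow black white red green blue / red yellow blue black white green / blue white green yellow red black / black green red white blue yellow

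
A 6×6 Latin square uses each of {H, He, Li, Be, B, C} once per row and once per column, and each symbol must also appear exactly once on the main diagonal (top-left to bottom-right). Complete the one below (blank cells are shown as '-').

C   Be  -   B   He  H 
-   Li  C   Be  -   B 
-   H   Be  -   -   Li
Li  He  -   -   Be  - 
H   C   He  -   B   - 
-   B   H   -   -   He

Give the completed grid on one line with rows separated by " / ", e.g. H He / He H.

(r1,c3) = Li
(r2,c1) = He
(r2,c5) = H
(r3,c1) = B
(r3,c5) = C
(r4,c3) = B
(r4,c4) = H
(r4,c6) = C
(r5,c4) = Li
(r5,c6) = Be
(r6,c1) = Be
(r6,c4) = C
(r6,c5) = Li
(r3,c4) = He

C Be Li B He H / He Li C Be H B / B H Be He C Li / Li He B H Be C / H C He Li B Be / Be B H C Li He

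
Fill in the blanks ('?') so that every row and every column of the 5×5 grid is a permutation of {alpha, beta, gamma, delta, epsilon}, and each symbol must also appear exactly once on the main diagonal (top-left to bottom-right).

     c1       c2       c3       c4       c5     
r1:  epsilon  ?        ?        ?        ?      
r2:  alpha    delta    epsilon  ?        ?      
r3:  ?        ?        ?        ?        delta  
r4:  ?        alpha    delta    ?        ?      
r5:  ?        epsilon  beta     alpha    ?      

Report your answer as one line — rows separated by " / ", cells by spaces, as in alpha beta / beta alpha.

epsilon beta gamma delta alpha / alpha delta epsilon gamma beta / beta gamma alpha epsilon delta / gamma alpha delta beta epsilon / delta epsilon beta alpha gamma

(r5,c5) = gamma
(r2,c5) = beta
(r3,c3) = alpha
(r4,c4) = beta
(r4,c5) = epsilon
(r5,c1) = delta
(r1,c3) = gamma
(r1,c4) = delta
(r1,c5) = alpha
(r2,c4) = gamma
(r3,c4) = epsilon
(r4,c1) = gamma
(r1,c2) = beta
(r3,c1) = beta
(r3,c2) = gamma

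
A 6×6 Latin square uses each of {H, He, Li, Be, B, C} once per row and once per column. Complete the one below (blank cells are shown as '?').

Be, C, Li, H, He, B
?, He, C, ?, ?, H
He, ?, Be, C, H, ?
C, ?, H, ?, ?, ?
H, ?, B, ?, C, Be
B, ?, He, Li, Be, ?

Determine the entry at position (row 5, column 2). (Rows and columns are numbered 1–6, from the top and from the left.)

Li

Cell (r2,c1): row 2 has {H,He,C}; column 1 has {H,He,Be,B,C} → Li.
Cell (r2,c5): row 2 has {H,He,Li,C}; column 5 has {H,He,Be,C} → B.
Cell (r3,c6): row 3 has {H,He,Be,C}; column 6 has {H,Be,B} → Li.
Cell (r4,c5): row 4 has {H,C}; column 5 has {H,He,Be,B,C} → Li.
Cell (r4,c6): row 4 has {H,Li,C}; column 6 has {H,Li,Be,B} → He.
Cell (r5,c2): row 5 has {H,Be,B,C}; column 2 has {He,C} → Li.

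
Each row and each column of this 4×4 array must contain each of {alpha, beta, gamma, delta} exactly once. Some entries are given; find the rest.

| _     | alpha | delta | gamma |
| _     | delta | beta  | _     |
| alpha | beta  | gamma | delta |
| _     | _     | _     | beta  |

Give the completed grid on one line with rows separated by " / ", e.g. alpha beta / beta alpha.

beta alpha delta gamma / gamma delta beta alpha / alpha beta gamma delta / delta gamma alpha beta

(r1,c1): row 1 has {alpha,gamma,delta}; column 1 has {alpha}, so it must be beta.
(r2,c1): row 2 has {beta,delta}; column 1 has {alpha,beta}, so it must be gamma.
(r2,c4): row 2 has {beta,gamma,delta}; column 4 has {beta,gamma,delta}, so it must be alpha.
(r4,c1): row 4 has {beta}; column 1 has {alpha,beta,gamma}, so it must be delta.
(r4,c2): row 4 has {beta,delta}; column 2 has {alpha,beta,delta}, so it must be gamma.
(r4,c3): row 4 has {beta,gamma,delta}; column 3 has {beta,gamma,delta}, so it must be alpha.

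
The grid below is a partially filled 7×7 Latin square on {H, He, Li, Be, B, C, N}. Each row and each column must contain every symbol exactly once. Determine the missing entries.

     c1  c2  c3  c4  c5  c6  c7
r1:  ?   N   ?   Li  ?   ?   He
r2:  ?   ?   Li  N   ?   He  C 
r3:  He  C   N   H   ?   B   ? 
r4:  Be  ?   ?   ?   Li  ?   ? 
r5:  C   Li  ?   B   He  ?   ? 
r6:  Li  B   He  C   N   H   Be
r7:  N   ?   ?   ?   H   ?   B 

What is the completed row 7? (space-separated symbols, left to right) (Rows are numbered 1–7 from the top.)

(r3,c5) = Be
(r3,c7) = Li
(r4,c4) = He
(r7,c4) = Be
(r2,c5) = B
(r4,c2) = H
(r4,c7) = N
(r5,c7) = H
(r7,c2) = He
(r7,c3) = C
(r7,c6) = Li

N He C Be H Li B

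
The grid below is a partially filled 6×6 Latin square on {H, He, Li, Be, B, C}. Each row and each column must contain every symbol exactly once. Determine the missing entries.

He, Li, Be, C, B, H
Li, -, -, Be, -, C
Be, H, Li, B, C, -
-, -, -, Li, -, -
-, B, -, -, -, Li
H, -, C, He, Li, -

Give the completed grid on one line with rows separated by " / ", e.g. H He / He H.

He Li Be C B H / Li He B Be H C / Be H Li B C He / B C H Li He Be / C B He H Be Li / H Be C He Li B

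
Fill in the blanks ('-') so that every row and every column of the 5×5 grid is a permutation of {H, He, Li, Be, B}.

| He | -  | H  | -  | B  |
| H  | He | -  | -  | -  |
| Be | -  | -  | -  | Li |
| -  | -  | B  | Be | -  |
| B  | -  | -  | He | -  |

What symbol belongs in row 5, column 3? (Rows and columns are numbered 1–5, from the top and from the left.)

Be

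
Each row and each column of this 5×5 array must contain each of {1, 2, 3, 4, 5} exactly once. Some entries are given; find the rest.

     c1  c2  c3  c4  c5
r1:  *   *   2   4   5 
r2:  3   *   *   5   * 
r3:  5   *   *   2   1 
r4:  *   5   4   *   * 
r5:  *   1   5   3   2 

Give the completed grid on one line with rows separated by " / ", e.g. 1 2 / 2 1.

1 3 2 4 5 / 3 2 1 5 4 / 5 4 3 2 1 / 2 5 4 1 3 / 4 1 5 3 2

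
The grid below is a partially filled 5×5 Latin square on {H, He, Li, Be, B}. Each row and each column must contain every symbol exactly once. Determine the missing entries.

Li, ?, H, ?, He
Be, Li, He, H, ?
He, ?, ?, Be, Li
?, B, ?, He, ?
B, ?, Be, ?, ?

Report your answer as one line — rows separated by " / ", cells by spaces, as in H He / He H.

(r1,c2): row 1 has {H,He,Li}; column 2 has {Li,B}, so it must be Be.
(r1,c4): row 1 has {H,He,Li,Be}; column 4 has {H,He,Be}, so it must be B.
(r2,c5): row 2 has {H,He,Li,Be}; column 5 has {He,Li}, so it must be B.
(r3,c2): row 3 has {He,Li,Be}; column 2 has {Li,Be,B}, so it must be H.
(r3,c3): row 3 has {H,He,Li,Be}; column 3 has {H,He,Be}, so it must be B.
(r4,c1): row 4 has {He,B}; column 1 has {He,Li,Be,B}, so it must be H.
(r4,c3): row 4 has {H,He,B}; column 3 has {H,He,Be,B}, so it must be Li.
(r4,c5): row 4 has {H,He,Li,B}; column 5 has {He,Li,B}, so it must be Be.
(r5,c2): row 5 has {Be,B}; column 2 has {H,Li,Be,B}, so it must be He.
(r5,c4): row 5 has {He,Be,B}; column 4 has {H,He,Be,B}, so it must be Li.
(r5,c5): row 5 has {He,Li,Be,B}; column 5 has {He,Li,Be,B}, so it must be H.

Li Be H B He / Be Li He H B / He H B Be Li / H B Li He Be / B He Be Li H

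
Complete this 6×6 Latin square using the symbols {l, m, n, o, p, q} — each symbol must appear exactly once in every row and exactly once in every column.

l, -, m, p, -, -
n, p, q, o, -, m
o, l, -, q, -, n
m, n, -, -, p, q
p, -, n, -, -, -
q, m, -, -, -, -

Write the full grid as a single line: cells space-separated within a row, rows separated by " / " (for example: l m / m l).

At row 1, column 6: row 1 has {l,m,p}; column 6 has {m,n,q}; that leaves o.
At row 2, column 5: row 2 has {m,n,o,p,q}; column 5 has {p}; that leaves l.
At row 3, column 3: row 3 has {l,n,o,q}; column 3 has {m,n,q}; that leaves p.
At row 3, column 5: row 3 has {l,n,o,p,q}; column 5 has {l,p}; that leaves m.
At row 4, column 4: row 4 has {m,n,p,q}; column 4 has {o,p,q}; that leaves l.
At row 5, column 4: row 5 has {n,p}; column 4 has {l,o,p,q}; that leaves m.
At row 5, column 6: row 5 has {m,n,p}; column 6 has {m,n,o,q}; that leaves l.
At row 6, column 4: row 6 has {m,q}; column 4 has {l,m,o,p,q}; that leaves n.
At row 6, column 5: row 6 has {m,n,q}; column 5 has {l,m,p}; that leaves o.
At row 6, column 6: row 6 has {m,n,o,q}; column 6 has {l,m,n,o,q}; that leaves p.
At row 1, column 2: row 1 has {l,m,o,p}; column 2 has {l,m,n,p}; that leaves q.
At row 1, column 5: row 1 has {l,m,o,p,q}; column 5 has {l,m,o,p}; that leaves n.
At row 4, column 3: row 4 has {l,m,n,p,q}; column 3 has {m,n,p,q}; that leaves o.
At row 5, column 2: row 5 has {l,m,n,p}; column 2 has {l,m,n,p,q}; that leaves o.
At row 5, column 5: row 5 has {l,m,n,o,p}; column 5 has {l,m,n,o,p}; that leaves q.
At row 6, column 3: row 6 has {m,n,o,p,q}; column 3 has {m,n,o,p,q}; that leaves l.

l q m p n o / n p q o l m / o l p q m n / m n o l p q / p o n m q l / q m l n o p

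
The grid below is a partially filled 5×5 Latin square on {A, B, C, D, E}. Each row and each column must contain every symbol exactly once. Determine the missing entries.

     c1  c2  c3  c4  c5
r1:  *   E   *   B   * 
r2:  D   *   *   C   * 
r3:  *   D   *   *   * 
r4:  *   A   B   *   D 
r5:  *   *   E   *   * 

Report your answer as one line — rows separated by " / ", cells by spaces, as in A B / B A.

row 2 has {C,D}; column 2 has {A,D,E} — only B is left for (r2,c2).
row 2 has {B,C,D}; column 3 has {B,E} — only A is left for (r2,c3).
row 2 has {A,B,C,D}; column 5 has {D} — only E is left for (r2,c5).
row 3 has {D}; column 3 has {A,B,E} — only C is left for (r3,c3).
row 4 has {A,B,D}; column 4 has {B,C} — only E is left for (r4,c4).
row 5 has {E}; column 2 has {A,B,D,E} — only C is left for (r5,c2).
row 1 has {B,E}; column 3 has {A,B,C,E} — only D is left for (r1,c3).
row 3 has {C,D}; column 4 has {B,C,E} — only A is left for (r3,c4).
row 3 has {A,C,D}; column 5 has {D,E} — only B is left for (r3,c5).
row 4 has {A,B,D,E}; column 1 has {D} — only C is left for (r4,c1).
row 5 has {C,E}; column 4 has {A,B,C,E} — only D is left for (r5,c4).
row 5 has {C,D,E}; column 5 has {B,D,E} — only A is left for (r5,c5).
row 1 has {B,D,E}; column 1 has {C,D} — only A is left for (r1,c1).
row 1 has {A,B,D,E}; column 5 has {A,B,D,E} — only C is left for (r1,c5).
row 3 has {A,B,C,D}; column 1 has {A,C,D} — only E is left for (r3,c1).
row 5 has {A,C,D,E}; column 1 has {A,C,D,E} — only B is left for (r5,c1).

A E D B C / D B A C E / E D C A B / C A B E D / B C E D A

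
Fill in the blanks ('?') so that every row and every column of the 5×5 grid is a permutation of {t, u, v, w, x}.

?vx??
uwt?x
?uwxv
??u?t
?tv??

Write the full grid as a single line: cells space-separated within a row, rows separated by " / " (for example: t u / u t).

Cell (r2,c4): row 2 has {t,u,w,x}; column 4 has {x} → v.
Cell (r3,c1): row 3 has {u,v,w,x}; column 1 has {u} → t.
Cell (r4,c2): row 4 has {t,u}; column 2 has {t,u,v,w} → x.
Cell (r4,c4): row 4 has {t,u,x}; column 4 has {v,x} → w.
Cell (r5,c4): row 5 has {t,v}; column 4 has {v,w,x} → u.
Cell (r5,c5): row 5 has {t,u,v}; column 5 has {t,v,x} → w.
Cell (r1,c1): row 1 has {v,x}; column 1 has {t,u} → w.
Cell (r1,c4): row 1 has {v,w,x}; column 4 has {u,v,w,x} → t.
Cell (r1,c5): row 1 has {t,v,w,x}; column 5 has {t,v,w,x} → u.
Cell (r4,c1): row 4 has {t,u,w,x}; column 1 has {t,u,w} → v.
Cell (r5,c1): row 5 has {t,u,v,w}; column 1 has {t,u,v,w} → x.

w v x t u / u w t v x / t u w x v / v x u w t / x t v u w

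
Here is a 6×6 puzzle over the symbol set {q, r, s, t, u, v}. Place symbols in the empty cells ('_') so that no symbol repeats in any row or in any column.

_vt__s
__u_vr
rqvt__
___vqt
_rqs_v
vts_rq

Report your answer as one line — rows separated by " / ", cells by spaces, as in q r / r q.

q v t r u s / t s u q v r / r q v t s u / s u r v q t / u r q s t v / v t s u r q

(r1,c5) = u
(r2,c2) = s
(r2,c4) = q
(r3,c5) = s
(r3,c6) = u
(r4,c2) = u
(r4,c3) = r
(r5,c5) = t
(r6,c4) = u
(r1,c1) = q
(r1,c4) = r
(r2,c1) = t
(r4,c1) = s
(r5,c1) = u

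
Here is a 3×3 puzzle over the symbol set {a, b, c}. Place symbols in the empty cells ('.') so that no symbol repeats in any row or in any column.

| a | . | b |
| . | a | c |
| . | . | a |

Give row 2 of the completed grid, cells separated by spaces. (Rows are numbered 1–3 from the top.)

(r1,c2): row 1 has {a,b}; column 2 has {a}, so it must be c.
(r2,c1): row 2 has {a,c}; column 1 has {a}, so it must be b.

b a c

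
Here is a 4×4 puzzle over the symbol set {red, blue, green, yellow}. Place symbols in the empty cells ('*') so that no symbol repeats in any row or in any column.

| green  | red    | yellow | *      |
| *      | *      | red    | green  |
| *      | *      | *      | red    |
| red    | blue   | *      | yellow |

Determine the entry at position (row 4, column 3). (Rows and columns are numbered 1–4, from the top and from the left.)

green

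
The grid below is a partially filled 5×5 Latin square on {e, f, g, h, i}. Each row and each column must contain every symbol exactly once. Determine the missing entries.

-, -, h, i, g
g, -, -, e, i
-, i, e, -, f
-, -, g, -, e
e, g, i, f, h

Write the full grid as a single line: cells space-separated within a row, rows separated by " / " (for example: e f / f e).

f e h i g / g h f e i / h i e g f / i f g h e / e g i f h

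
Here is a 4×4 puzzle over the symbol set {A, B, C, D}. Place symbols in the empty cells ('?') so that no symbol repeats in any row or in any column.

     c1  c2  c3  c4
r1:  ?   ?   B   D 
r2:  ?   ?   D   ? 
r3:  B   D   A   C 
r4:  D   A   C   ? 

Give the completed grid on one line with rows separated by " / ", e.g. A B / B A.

A C B D / C B D A / B D A C / D A C B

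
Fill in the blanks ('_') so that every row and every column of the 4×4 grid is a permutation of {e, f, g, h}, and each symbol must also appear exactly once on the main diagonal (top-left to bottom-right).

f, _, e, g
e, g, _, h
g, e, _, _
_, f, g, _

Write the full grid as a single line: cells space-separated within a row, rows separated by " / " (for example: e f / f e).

(r1,c2) = h
(r2,c3) = f
(r3,c3) = h
(r3,c4) = f
(r4,c1) = h
(r4,c4) = e

f h e g / e g f h / g e h f / h f g e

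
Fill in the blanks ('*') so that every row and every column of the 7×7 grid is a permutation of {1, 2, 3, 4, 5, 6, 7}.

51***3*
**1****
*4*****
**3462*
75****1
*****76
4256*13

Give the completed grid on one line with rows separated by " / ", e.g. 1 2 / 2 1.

5 1 6 7 2 3 4 / 3 6 1 2 5 4 7 / 6 4 7 1 3 5 2 / 1 7 3 4 6 2 5 / 7 5 2 3 4 6 1 / 2 3 4 5 1 7 6 / 4 2 5 6 7 1 3

Cell (r4,c1): row 4 has {2,3,4,6}; column 1 has {4,5,7} → 1.
Cell (r4,c2): row 4 has {1,2,3,4,6}; column 2 has {1,2,4,5} → 7.
Cell (r4,c7): row 4 has {1,2,3,4,6,7}; column 7 has {1,3,6} → 5.
Cell (r6,c2): row 6 has {6,7}; column 2 has {1,2,4,5,7} → 3.
Cell (r7,c5): row 7 has {1,2,3,4,5,6}; column 5 has {6} → 7.
Cell (r2,c2): row 2 has {1}; column 2 has {1,2,3,4,5,7} → 6.
Cell (r6,c1): row 6 has {3,6,7}; column 1 has {1,4,5,7} → 2.
Cell (r6,c3): row 6 has {2,3,6,7}; column 3 has {1,3,5} → 4.
Cell (r2,c1): row 2 has {1,6}; column 1 has {1,2,4,5,7} → 3.
Cell (r3,c1): row 3 has {4}; column 1 has {1,2,3,4,5,7} → 6.
Cell (r3,c6): row 3 has {4,6}; column 6 has {1,2,3,7} → 5.
Cell (r2,c6): row 2 has {1,3,6}; column 6 has {1,2,3,5,7} → 4.
Cell (r5,c6): row 5 has {1,5,7}; column 6 has {1,2,3,4,5,7} → 6.
Cell (r5,c3): row 5 has {1,5,6,7}; column 3 has {1,3,4,5} → 2.
Cell (r5,c4): row 5 has {1,2,5,6,7}; column 4 has {4,6} → 3.
Cell (r5,c5): row 5 has {1,2,3,5,6,7}; column 5 has {6,7} → 4.
Cell (r1,c5): row 1 has {1,3,5}; column 5 has {4,6,7} → 2.
Cell (r2,c5): row 2 has {1,3,4,6}; column 5 has {2,4,6,7} → 5.
Cell (r3,c3): row 3 has {4,5,6}; column 3 has {1,2,3,4,5} → 7.
Cell (r3,c7): row 3 has {4,5,6,7}; column 7 has {1,3,5,6} → 2.
Cell (r6,c5): row 6 has {2,3,4,6,7}; column 5 has {2,4,5,6,7} → 1.
Cell (r1,c3): row 1 has {1,2,3,5}; column 3 has {1,2,3,4,5,7} → 6.
Cell (r1,c4): row 1 has {1,2,3,5,6}; column 4 has {3,4,6} → 7.
Cell (r1,c7): row 1 has {1,2,3,5,6,7}; column 7 has {1,2,3,5,6} → 4.
Cell (r2,c4): row 2 has {1,3,4,5,6}; column 4 has {3,4,6,7} → 2.
Cell (r2,c7): row 2 has {1,2,3,4,5,6}; column 7 has {1,2,3,4,5,6} → 7.
Cell (r3,c4): row 3 has {2,4,5,6,7}; column 4 has {2,3,4,6,7} → 1.
Cell (r3,c5): row 3 has {1,2,4,5,6,7}; column 5 has {1,2,4,5,6,7} → 3.
Cell (r6,c4): row 6 has {1,2,3,4,6,7}; column 4 has {1,2,3,4,6,7} → 5.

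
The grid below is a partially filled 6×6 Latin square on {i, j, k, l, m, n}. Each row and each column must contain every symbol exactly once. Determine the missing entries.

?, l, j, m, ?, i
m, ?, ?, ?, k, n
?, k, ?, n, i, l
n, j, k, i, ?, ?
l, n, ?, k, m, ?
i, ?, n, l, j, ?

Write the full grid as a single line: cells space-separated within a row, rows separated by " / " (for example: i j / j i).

Cell (r1,c1): row 1 has {i,j,l,m}; column 1 has {i,l,m,n} → k.
Cell (r1,c5): row 1 has {i,j,k,l,m}; column 5 has {i,j,k,m} → n.
Cell (r2,c2): row 2 has {k,m,n}; column 2 has {j,k,l,n} → i.
Cell (r2,c3): row 2 has {i,k,m,n}; column 3 has {j,k,n} → l.
Cell (r2,c4): row 2 has {i,k,l,m,n}; column 4 has {i,k,l,m,n} → j.
Cell (r3,c1): row 3 has {i,k,l,n}; column 1 has {i,k,l,m,n} → j.
Cell (r3,c3): row 3 has {i,j,k,l,n}; column 3 has {j,k,l,n} → m.
Cell (r4,c5): row 4 has {i,j,k,n}; column 5 has {i,j,k,m,n} → l.
Cell (r4,c6): row 4 has {i,j,k,l,n}; column 6 has {i,l,n} → m.
Cell (r5,c3): row 5 has {k,l,m,n}; column 3 has {j,k,l,m,n} → i.
Cell (r5,c6): row 5 has {i,k,l,m,n}; column 6 has {i,l,m,n} → j.
Cell (r6,c2): row 6 has {i,j,l,n}; column 2 has {i,j,k,l,n} → m.
Cell (r6,c6): row 6 has {i,j,l,m,n}; column 6 has {i,j,l,m,n} → k.

k l j m n i / m i l j k n / j k m n i l / n j k i l m / l n i k m j / i m n l j k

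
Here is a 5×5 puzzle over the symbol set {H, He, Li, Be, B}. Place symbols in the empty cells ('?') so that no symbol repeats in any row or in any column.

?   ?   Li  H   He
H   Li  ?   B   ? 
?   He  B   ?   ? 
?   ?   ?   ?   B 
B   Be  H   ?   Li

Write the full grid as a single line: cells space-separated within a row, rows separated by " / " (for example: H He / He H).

At row 1, column 1: row 1 has {H,He,Li}; column 1 has {H,B}; that leaves Be.
At row 1, column 2: row 1 has {H,He,Li,Be}; column 2 has {He,Li,Be}; that leaves B.
At row 2, column 5: row 2 has {H,Li,B}; column 5 has {He,Li,B}; that leaves Be.
At row 3, column 1: row 3 has {He,B}; column 1 has {H,Be,B}; that leaves Li.
At row 3, column 4: row 3 has {He,Li,B}; column 4 has {H,B}; that leaves Be.
At row 3, column 5: row 3 has {He,Li,Be,B}; column 5 has {He,Li,Be,B}; that leaves H.
At row 4, column 1: row 4 has {B}; column 1 has {H,Li,Be,B}; that leaves He.
At row 4, column 2: row 4 has {He,B}; column 2 has {He,Li,Be,B}; that leaves H.
At row 4, column 3: row 4 has {H,He,B}; column 3 has {H,Li,B}; that leaves Be.
At row 4, column 4: row 4 has {H,He,Be,B}; column 4 has {H,Be,B}; that leaves Li.
At row 5, column 4: row 5 has {H,Li,Be,B}; column 4 has {H,Li,Be,B}; that leaves He.
At row 2, column 3: row 2 has {H,Li,Be,B}; column 3 has {H,Li,Be,B}; that leaves He.

Be B Li H He / H Li He B Be / Li He B Be H / He H Be Li B / B Be H He Li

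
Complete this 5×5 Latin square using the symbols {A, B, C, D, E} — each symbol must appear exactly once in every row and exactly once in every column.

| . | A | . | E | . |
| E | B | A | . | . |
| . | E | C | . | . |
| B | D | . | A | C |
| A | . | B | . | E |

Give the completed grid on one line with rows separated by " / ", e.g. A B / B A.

C A D E B / E B A C D / D E C B A / B D E A C / A C B D E

row 1 has {A,E}; column 3 has {A,B,C} — only D is left for (r1,c3).
row 1 has {A,D,E}; column 5 has {C,E} — only B is left for (r1,c5).
row 2 has {A,B,E}; column 5 has {B,C,E} — only D is left for (r2,c5).
row 3 has {C,E}; column 1 has {A,B,E} — only D is left for (r3,c1).
row 3 has {C,D,E}; column 4 has {A,E} — only B is left for (r3,c4).
row 3 has {B,C,D,E}; column 5 has {B,C,D,E} — only A is left for (r3,c5).
row 4 has {A,B,C,D}; column 3 has {A,B,C,D} — only E is left for (r4,c3).
row 5 has {A,B,E}; column 2 has {A,B,D,E} — only C is left for (r5,c2).
row 5 has {A,B,C,E}; column 4 has {A,B,E} — only D is left for (r5,c4).
row 1 has {A,B,D,E}; column 1 has {A,B,D,E} — only C is left for (r1,c1).
row 2 has {A,B,D,E}; column 4 has {A,B,D,E} — only C is left for (r2,c4).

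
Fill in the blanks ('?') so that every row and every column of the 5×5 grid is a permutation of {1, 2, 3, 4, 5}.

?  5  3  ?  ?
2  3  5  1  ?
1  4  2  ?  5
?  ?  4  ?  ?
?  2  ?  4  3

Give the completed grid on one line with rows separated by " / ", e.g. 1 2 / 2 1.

Cell (r1,c1): row 1 has {3,5}; column 1 has {1,2} → 4.
Cell (r1,c4): row 1 has {3,4,5}; column 4 has {1,4} → 2.
Cell (r1,c5): row 1 has {2,3,4,5}; column 5 has {3,5} → 1.
Cell (r2,c5): row 2 has {1,2,3,5}; column 5 has {1,3,5} → 4.
Cell (r3,c4): row 3 has {1,2,4,5}; column 4 has {1,2,4} → 3.
Cell (r4,c2): row 4 has {4}; column 2 has {2,3,4,5} → 1.
Cell (r4,c4): row 4 has {1,4}; column 4 has {1,2,3,4} → 5.
Cell (r4,c5): row 4 has {1,4,5}; column 5 has {1,3,4,5} → 2.
Cell (r5,c1): row 5 has {2,3,4}; column 1 has {1,2,4} → 5.
Cell (r5,c3): row 5 has {2,3,4,5}; column 3 has {2,3,4,5} → 1.
Cell (r4,c1): row 4 has {1,2,4,5}; column 1 has {1,2,4,5} → 3.

4 5 3 2 1 / 2 3 5 1 4 / 1 4 2 3 5 / 3 1 4 5 2 / 5 2 1 4 3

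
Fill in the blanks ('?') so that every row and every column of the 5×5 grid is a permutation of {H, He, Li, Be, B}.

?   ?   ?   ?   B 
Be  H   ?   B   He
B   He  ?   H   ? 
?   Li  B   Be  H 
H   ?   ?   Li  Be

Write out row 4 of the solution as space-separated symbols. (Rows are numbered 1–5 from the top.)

He Li B Be H

(r1,c2): row 1 has {B}; column 2 has {H,He,Li}, so it must be Be.
(r1,c4): row 1 has {Be,B}; column 4 has {H,Li,Be,B}, so it must be He.
(r2,c3): row 2 has {H,He,Be,B}; column 3 has {B}, so it must be Li.
(r3,c3): row 3 has {H,He,B}; column 3 has {Li,B}, so it must be Be.
(r3,c5): row 3 has {H,He,Be,B}; column 5 has {H,He,Be,B}, so it must be Li.
(r4,c1): row 4 has {H,Li,Be,B}; column 1 has {H,Be,B}, so it must be He.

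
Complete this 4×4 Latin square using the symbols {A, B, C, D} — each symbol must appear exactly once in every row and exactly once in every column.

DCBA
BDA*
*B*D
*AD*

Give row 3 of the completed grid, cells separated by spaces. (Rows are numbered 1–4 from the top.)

A B C D

At row 2, column 4: row 2 has {A,B,D}; column 4 has {A,D}; that leaves C.
At row 3, column 3: row 3 has {B,D}; column 3 has {A,B,D}; that leaves C.
At row 4, column 1: row 4 has {A,D}; column 1 has {B,D}; that leaves C.
At row 4, column 4: row 4 has {A,C,D}; column 4 has {A,C,D}; that leaves B.
At row 3, column 1: row 3 has {B,C,D}; column 1 has {B,C,D}; that leaves A.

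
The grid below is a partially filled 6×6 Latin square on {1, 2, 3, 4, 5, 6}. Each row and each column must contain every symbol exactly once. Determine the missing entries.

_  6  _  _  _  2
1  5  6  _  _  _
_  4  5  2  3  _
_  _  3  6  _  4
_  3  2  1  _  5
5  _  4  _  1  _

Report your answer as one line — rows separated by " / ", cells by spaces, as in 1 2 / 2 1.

Cell (r1,c3): row 1 has {2,6}; column 3 has {2,3,4,5,6} → 1.
Cell (r2,c6): row 2 has {1,5,6}; column 6 has {2,4,5} → 3.
Cell (r3,c1): row 3 has {2,3,4,5}; column 1 has {1,5} → 6.
Cell (r3,c6): row 3 has {2,3,4,5,6}; column 6 has {2,3,4,5} → 1.
Cell (r4,c1): row 4 has {3,4,6}; column 1 has {1,5,6} → 2.
Cell (r4,c2): row 4 has {2,3,4,6}; column 2 has {3,4,5,6} → 1.
Cell (r4,c5): row 4 has {1,2,3,4,6}; column 5 has {1,3} → 5.
Cell (r5,c1): row 5 has {1,2,3,5}; column 1 has {1,2,5,6} → 4.
Cell (r5,c5): row 5 has {1,2,3,4,5}; column 5 has {1,3,5} → 6.
Cell (r6,c2): row 6 has {1,4,5}; column 2 has {1,3,4,5,6} → 2.
Cell (r6,c4): row 6 has {1,2,4,5}; column 4 has {1,2,6} → 3.
Cell (r6,c6): row 6 has {1,2,3,4,5}; column 6 has {1,2,3,4,5} → 6.
Cell (r1,c1): row 1 has {1,2,6}; column 1 has {1,2,4,5,6} → 3.
Cell (r1,c5): row 1 has {1,2,3,6}; column 5 has {1,3,5,6} → 4.
Cell (r2,c4): row 2 has {1,3,5,6}; column 4 has {1,2,3,6} → 4.
Cell (r2,c5): row 2 has {1,3,4,5,6}; column 5 has {1,3,4,5,6} → 2.
Cell (r1,c4): row 1 has {1,2,3,4,6}; column 4 has {1,2,3,4,6} → 5.

3 6 1 5 4 2 / 1 5 6 4 2 3 / 6 4 5 2 3 1 / 2 1 3 6 5 4 / 4 3 2 1 6 5 / 5 2 4 3 1 6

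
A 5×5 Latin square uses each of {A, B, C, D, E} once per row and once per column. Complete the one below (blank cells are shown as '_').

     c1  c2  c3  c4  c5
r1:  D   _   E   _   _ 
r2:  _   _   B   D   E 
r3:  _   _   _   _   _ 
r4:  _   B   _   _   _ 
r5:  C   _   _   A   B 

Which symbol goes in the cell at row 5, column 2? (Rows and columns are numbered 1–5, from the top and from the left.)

E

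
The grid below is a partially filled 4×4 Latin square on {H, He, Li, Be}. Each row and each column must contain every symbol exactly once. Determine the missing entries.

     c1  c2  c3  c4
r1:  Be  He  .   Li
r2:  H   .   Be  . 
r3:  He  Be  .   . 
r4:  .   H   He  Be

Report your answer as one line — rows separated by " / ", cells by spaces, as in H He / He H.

Cell (r1,c3): row 1 has {He,Li,Be}; column 3 has {He,Be} → H.
Cell (r2,c2): row 2 has {H,Be}; column 2 has {H,He,Be} → Li.
Cell (r2,c4): row 2 has {H,Li,Be}; column 4 has {Li,Be} → He.
Cell (r3,c3): row 3 has {He,Be}; column 3 has {H,He,Be} → Li.
Cell (r3,c4): row 3 has {He,Li,Be}; column 4 has {He,Li,Be} → H.
Cell (r4,c1): row 4 has {H,He,Be}; column 1 has {H,He,Be} → Li.

Be He H Li / H Li Be He / He Be Li H / Li H He Be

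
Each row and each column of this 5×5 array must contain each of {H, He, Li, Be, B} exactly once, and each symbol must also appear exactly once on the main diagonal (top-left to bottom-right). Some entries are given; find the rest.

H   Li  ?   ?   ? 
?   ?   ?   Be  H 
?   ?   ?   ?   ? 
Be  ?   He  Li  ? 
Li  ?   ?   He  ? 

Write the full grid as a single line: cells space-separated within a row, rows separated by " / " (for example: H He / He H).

H Li Be B He / B He Li Be H / He Be B H Li / Be H He Li B / Li B H He Be

(r1,c4): row 1 has {H,Li}; column 4 has {He,Li,Be}, so it must be B.
(r3,c4): row 3 is empty so far; column 4 has {He,Li,Be,B}, so it must be H.
(r4,c5): row 4 has {He,Li,Be}; column 5 has {H}, so it must be B.
(r5,c5): row 5 has {He,Li}; column 5 has {H,B}; the diagonal has {H,Li}, so it must be Be.
(r1,c3): row 1 has {H,Li,B}; column 3 has {He}, so it must be Be.
(r1,c5): row 1 has {H,Li,Be,B}; column 5 has {H,Be,B}, so it must be He.
(r3,c3): row 3 has {H}; column 3 has {He,Be}; the diagonal has {H,Li,Be}, so it must be B.
(r3,c5): row 3 has {H,B}; column 5 has {H,He,Be,B}, so it must be Li.
(r4,c2): row 4 has {He,Li,Be,B}; column 2 has {Li}, so it must be H.
(r5,c2): row 5 has {He,Li,Be}; column 2 has {H,Li}, so it must be B.
(r5,c3): row 5 has {He,Li,Be,B}; column 3 has {He,Be,B}, so it must be H.
(r2,c2): row 2 has {H,Be}; column 2 has {H,Li,B}; the diagonal has {H,Li,Be,B}, so it must be He.
(r2,c3): row 2 has {H,He,Be}; column 3 has {H,He,Be,B}, so it must be Li.
(r3,c1): row 3 has {H,Li,B}; column 1 has {H,Li,Be}, so it must be He.
(r3,c2): row 3 has {H,He,Li,B}; column 2 has {H,He,Li,B}, so it must be Be.
(r2,c1): row 2 has {H,He,Li,Be}; column 1 has {H,He,Li,Be}, so it must be B.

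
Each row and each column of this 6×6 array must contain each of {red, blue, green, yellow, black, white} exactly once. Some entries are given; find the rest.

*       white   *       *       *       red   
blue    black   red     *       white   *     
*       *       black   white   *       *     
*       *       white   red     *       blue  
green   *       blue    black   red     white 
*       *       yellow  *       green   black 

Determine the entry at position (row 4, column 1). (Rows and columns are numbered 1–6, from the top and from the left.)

yellow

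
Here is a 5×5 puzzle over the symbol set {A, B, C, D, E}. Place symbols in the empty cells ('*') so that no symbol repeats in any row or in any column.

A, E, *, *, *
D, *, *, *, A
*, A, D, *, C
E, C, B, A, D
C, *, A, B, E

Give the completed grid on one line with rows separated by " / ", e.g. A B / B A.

(r1,c3) = C
(r1,c4) = D
(r1,c5) = B
(r2,c2) = B
(r2,c3) = E
(r2,c4) = C
(r3,c1) = B
(r3,c4) = E
(r5,c2) = D

A E C D B / D B E C A / B A D E C / E C B A D / C D A B E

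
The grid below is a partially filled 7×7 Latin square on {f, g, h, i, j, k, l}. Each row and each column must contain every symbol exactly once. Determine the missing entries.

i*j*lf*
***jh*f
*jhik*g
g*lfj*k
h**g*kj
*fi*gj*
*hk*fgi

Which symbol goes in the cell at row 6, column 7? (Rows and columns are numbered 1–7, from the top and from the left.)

l

Cell (r1,c7): row 1 has {f,i,j,l}; column 7 has {f,g,i,j,k} → h.
Cell (r2,c3): row 2 has {f,h,j}; column 3 has {h,i,j,k,l} → g.
Cell (r3,c6): row 3 has {g,h,i,j,k}; column 6 has {f,g,j,k} → l.
Cell (r4,c2): row 4 has {f,g,j,k,l}; column 2 has {f,h,j} → i.
Cell (r4,c6): row 4 has {f,g,i,j,k,l}; column 6 has {f,g,j,k,l} → h.
Cell (r5,c2): row 5 has {g,h,j,k}; column 2 has {f,h,i,j} → l.
Cell (r5,c3): row 5 has {g,h,j,k,l}; column 3 has {g,h,i,j,k,l} → f.
Cell (r5,c5): row 5 has {f,g,h,j,k,l}; column 5 has {f,g,h,j,k,l} → i.
Cell (r6,c7): row 6 has {f,g,i,j}; column 7 has {f,g,h,i,j,k} → l.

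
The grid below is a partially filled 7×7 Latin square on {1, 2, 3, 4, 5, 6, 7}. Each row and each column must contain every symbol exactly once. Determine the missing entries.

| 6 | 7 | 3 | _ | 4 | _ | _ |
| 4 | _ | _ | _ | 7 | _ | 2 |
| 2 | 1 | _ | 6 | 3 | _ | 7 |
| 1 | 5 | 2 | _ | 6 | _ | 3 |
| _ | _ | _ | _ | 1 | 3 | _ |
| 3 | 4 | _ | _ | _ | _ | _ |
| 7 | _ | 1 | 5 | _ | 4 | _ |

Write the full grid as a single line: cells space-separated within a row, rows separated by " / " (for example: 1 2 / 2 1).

(r3,c6): row 3 has {1,2,3,6,7}; column 6 has {3,4}, so it must be 5.
(r4,c6): row 4 has {1,2,3,5,6}; column 6 has {3,4,5}, so it must be 7.
(r5,c1): row 5 has {1,3}; column 1 has {1,2,3,4,6,7}, so it must be 5.
(r7,c5): row 7 has {1,4,5,7}; column 5 has {1,3,4,6,7}, so it must be 2.
(r7,c7): row 7 has {1,2,4,5,7}; column 7 has {2,3,7}, so it must be 6.
(r3,c3): row 3 has {1,2,3,5,6,7}; column 3 has {1,2,3}, so it must be 4.
(r4,c4): row 4 has {1,2,3,5,6,7}; column 4 has {5,6}, so it must be 4.
(r5,c7): row 5 has {1,3,5}; column 7 has {2,3,6,7}, so it must be 4.
(r6,c5): row 6 has {3,4}; column 5 has {1,2,3,4,6,7}, so it must be 5.
(r6,c7): row 6 has {3,4,5}; column 7 has {2,3,4,6,7}, so it must be 1.
(r7,c2): row 7 has {1,2,4,5,6,7}; column 2 has {1,4,5,7}, so it must be 3.
(r1,c7): row 1 has {3,4,6,7}; column 7 has {1,2,3,4,6,7}, so it must be 5.
(r2,c2): row 2 has {2,4,7}; column 2 has {1,3,4,5,7}, so it must be 6.
(r2,c3): row 2 has {2,4,6,7}; column 3 has {1,2,3,4}, so it must be 5.
(r2,c6): row 2 has {2,4,5,6,7}; column 6 has {3,4,5,7}, so it must be 1.
(r5,c2): row 5 has {1,3,4,5}; column 2 has {1,3,4,5,6,7}, so it must be 2.
(r5,c4): row 5 has {1,2,3,4,5}; column 4 has {4,5,6}, so it must be 7.
(r6,c4): row 6 has {1,3,4,5}; column 4 has {4,5,6,7}, so it must be 2.
(r6,c6): row 6 has {1,2,3,4,5}; column 6 has {1,3,4,5,7}, so it must be 6.
(r1,c4): row 1 has {3,4,5,6,7}; column 4 has {2,4,5,6,7}, so it must be 1.
(r1,c6): row 1 has {1,3,4,5,6,7}; column 6 has {1,3,4,5,6,7}, so it must be 2.
(r2,c4): row 2 has {1,2,4,5,6,7}; column 4 has {1,2,4,5,6,7}, so it must be 3.
(r5,c3): row 5 has {1,2,3,4,5,7}; column 3 has {1,2,3,4,5}, so it must be 6.
(r6,c3): row 6 has {1,2,3,4,5,6}; column 3 has {1,2,3,4,5,6}, so it must be 7.

6 7 3 1 4 2 5 / 4 6 5 3 7 1 2 / 2 1 4 6 3 5 7 / 1 5 2 4 6 7 3 / 5 2 6 7 1 3 4 / 3 4 7 2 5 6 1 / 7 3 1 5 2 4 6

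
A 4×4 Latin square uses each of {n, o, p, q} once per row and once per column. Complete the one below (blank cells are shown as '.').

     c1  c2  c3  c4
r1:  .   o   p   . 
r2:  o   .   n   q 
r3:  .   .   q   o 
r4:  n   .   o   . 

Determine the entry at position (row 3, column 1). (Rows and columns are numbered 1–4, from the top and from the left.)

(r1,c1) = q
(r1,c4) = n
(r2,c2) = p
(r3,c1) = p

p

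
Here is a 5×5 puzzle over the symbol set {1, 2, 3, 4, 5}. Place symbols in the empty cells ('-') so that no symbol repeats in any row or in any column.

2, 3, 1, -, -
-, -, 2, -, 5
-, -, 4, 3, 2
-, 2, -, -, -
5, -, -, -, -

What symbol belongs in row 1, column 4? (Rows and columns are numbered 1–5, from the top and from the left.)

5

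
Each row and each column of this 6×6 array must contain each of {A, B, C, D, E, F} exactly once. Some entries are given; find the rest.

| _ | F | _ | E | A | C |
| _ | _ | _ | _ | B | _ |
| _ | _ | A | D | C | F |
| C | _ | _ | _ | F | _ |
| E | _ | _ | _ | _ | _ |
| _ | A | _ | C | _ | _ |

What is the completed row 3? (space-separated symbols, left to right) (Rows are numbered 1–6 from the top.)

B E A D C F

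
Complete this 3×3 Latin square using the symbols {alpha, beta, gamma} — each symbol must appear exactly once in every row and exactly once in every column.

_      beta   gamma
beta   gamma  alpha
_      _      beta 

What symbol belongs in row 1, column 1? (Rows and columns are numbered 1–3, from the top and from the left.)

alpha

(r1,c1) = alpha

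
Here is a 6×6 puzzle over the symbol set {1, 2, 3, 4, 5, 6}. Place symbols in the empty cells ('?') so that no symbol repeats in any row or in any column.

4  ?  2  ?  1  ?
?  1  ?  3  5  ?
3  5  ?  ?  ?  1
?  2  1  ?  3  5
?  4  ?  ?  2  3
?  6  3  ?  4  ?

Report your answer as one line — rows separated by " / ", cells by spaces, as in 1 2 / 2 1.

4 3 2 5 1 6 / 2 1 6 3 5 4 / 3 5 4 2 6 1 / 6 2 1 4 3 5 / 1 4 5 6 2 3 / 5 6 3 1 4 2

(r1,c2) = 3
(r1,c6) = 6
(r3,c5) = 6
(r4,c1) = 6
(r4,c4) = 4
(r6,c6) = 2
(r1,c4) = 5
(r2,c1) = 2
(r2,c6) = 4
(r3,c3) = 4
(r3,c4) = 2
(r6,c4) = 1
(r2,c3) = 6
(r5,c3) = 5
(r5,c4) = 6
(r6,c1) = 5
(r5,c1) = 1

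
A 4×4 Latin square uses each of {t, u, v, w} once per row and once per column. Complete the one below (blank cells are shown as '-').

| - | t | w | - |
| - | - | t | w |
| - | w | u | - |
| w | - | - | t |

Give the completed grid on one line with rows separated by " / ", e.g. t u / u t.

v t w u / u v t w / t w u v / w u v t

(r3,c4): row 3 has {u,w}; column 4 has {t,w}, so it must be v.
(r4,c3): row 4 has {t,w}; column 3 has {t,u,w}, so it must be v.
(r1,c4): row 1 has {t,w}; column 4 has {t,v,w}, so it must be u.
(r3,c1): row 3 has {u,v,w}; column 1 has {w}, so it must be t.
(r4,c2): row 4 has {t,v,w}; column 2 has {t,w}, so it must be u.
(r1,c1): row 1 has {t,u,w}; column 1 has {t,w}, so it must be v.
(r2,c1): row 2 has {t,w}; column 1 has {t,v,w}, so it must be u.
(r2,c2): row 2 has {t,u,w}; column 2 has {t,u,w}, so it must be v.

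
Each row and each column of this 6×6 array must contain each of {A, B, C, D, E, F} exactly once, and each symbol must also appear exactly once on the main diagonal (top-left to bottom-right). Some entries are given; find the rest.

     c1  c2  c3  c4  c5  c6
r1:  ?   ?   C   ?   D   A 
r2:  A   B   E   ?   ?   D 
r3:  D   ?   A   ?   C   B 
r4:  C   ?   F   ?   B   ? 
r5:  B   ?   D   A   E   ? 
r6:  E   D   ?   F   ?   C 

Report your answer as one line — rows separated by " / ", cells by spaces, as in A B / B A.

(r1,c1) = F
(r1,c2) = E
(r1,c4) = B
(r2,c4) = C
(r2,c5) = F
(r3,c2) = F
(r3,c4) = E
(r4,c2) = A
(r4,c4) = D
(r4,c6) = E
(r5,c2) = C
(r5,c6) = F
(r6,c3) = B
(r6,c5) = A

F E C B D A / A B E C F D / D F A E C B / C A F D B E / B C D A E F / E D B F A C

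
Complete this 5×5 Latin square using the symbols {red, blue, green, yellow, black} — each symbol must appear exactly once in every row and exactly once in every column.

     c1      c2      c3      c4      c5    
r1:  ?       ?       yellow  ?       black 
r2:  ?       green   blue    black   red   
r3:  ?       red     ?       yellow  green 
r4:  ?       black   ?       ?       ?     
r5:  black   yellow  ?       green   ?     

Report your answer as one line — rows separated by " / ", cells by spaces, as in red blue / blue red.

row 1 has {yellow,black}; column 2 has {red,green,yellow,black} — only blue is left for (r1,c2).
row 1 has {blue,yellow,black}; column 4 has {green,yellow,black} — only red is left for (r1,c4).
row 2 has {red,blue,green,black}; column 1 has {black} — only yellow is left for (r2,c1).
row 3 has {red,green,yellow}; column 1 has {yellow,black} — only blue is left for (r3,c1).
row 3 has {red,blue,green,yellow}; column 3 has {blue,yellow} — only black is left for (r3,c3).
row 4 has {black}; column 4 has {red,green,yellow,black} — only blue is left for (r4,c4).
row 4 has {blue,black}; column 5 has {red,green,black} — only yellow is left for (r4,c5).
row 5 has {green,yellow,black}; column 3 has {blue,yellow,black} — only red is left for (r5,c3).
row 5 has {red,green,yellow,black}; column 5 has {red,green,yellow,black} — only blue is left for (r5,c5).
row 1 has {red,blue,yellow,black}; column 1 has {blue,yellow,black} — only green is left for (r1,c1).
row 4 has {blue,yellow,black}; column 1 has {blue,green,yellow,black} — only red is left for (r4,c1).
row 4 has {red,blue,yellow,black}; column 3 has {red,blue,yellow,black} — only green is left for (r4,c3).

green blue yellow red black / yellow green blue black red / blue red black yellow green / red black green blue yellow / black yellow red green blue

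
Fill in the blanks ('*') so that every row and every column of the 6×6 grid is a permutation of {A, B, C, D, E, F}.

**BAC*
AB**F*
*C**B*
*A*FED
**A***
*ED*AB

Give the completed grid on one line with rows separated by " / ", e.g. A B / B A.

At row 4, column 3: row 4 has {A,D,E,F}; column 3 has {A,B,D}; that leaves C.
At row 5, column 5: row 5 has {A}; column 5 has {A,B,C,E,F}; that leaves D.
At row 6, column 4: row 6 has {A,B,D,E}; column 4 has {A,F}; that leaves C.
At row 2, column 3: row 2 has {A,B,F}; column 3 has {A,B,C,D}; that leaves E.
At row 2, column 4: row 2 has {A,B,E,F}; column 4 has {A,C,F}; that leaves D.
At row 2, column 6: row 2 has {A,B,D,E,F}; column 6 has {B,D}; that leaves C.
At row 3, column 3: row 3 has {B,C}; column 3 has {A,B,C,D,E}; that leaves F.
At row 3, column 4: row 3 has {B,C,F}; column 4 has {A,C,D,F}; that leaves E.
At row 3, column 6: row 3 has {B,C,E,F}; column 6 has {B,C,D}; that leaves A.
At row 4, column 1: row 4 has {A,C,D,E,F}; column 1 has {A}; that leaves B.
At row 5, column 2: row 5 has {A,D}; column 2 has {A,B,C,E}; that leaves F.
At row 5, column 4: row 5 has {A,D,F}; column 4 has {A,C,D,E,F}; that leaves B.
At row 5, column 6: row 5 has {A,B,D,F}; column 6 has {A,B,C,D}; that leaves E.
At row 6, column 1: row 6 has {A,B,C,D,E}; column 1 has {A,B}; that leaves F.
At row 1, column 2: row 1 has {A,B,C}; column 2 has {A,B,C,E,F}; that leaves D.
At row 1, column 6: row 1 has {A,B,C,D}; column 6 has {A,B,C,D,E}; that leaves F.
At row 3, column 1: row 3 has {A,B,C,E,F}; column 1 has {A,B,F}; that leaves D.
At row 5, column 1: row 5 has {A,B,D,E,F}; column 1 has {A,B,D,F}; that leaves C.
At row 1, column 1: row 1 has {A,B,C,D,F}; column 1 has {A,B,C,D,F}; that leaves E.

E D B A C F / A B E D F C / D C F E B A / B A C F E D / C F A B D E / F E D C A B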